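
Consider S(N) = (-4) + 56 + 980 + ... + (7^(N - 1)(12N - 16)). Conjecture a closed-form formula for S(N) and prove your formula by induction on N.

S(N) = 7^N(2N - 3) + 3

We claim S(N) = 7^N(2N - 3) + 3 for all N ≥ 1.
When N = 1: S(1) = -4, and the closed form gives -4. They agree.
For the inductive step, assume it holds for an arbitrary i ≥ 1, so S(i) = 7^i(2i - 3) + 3.
Then S(i+1) = S(i) + (7^i(12i - 4)) = (7^i(2i - 3) + 3) + (7^i(12i - 4)).
Simplifying, S(i+1) = 14·7^i·i - 7·7^i + 3 = 7^(i+1)(2(i+1) - 3) + 3,
which is the closed form with N = i+1.
Hence, by induction on N, the claim holds for every N ≥ 1.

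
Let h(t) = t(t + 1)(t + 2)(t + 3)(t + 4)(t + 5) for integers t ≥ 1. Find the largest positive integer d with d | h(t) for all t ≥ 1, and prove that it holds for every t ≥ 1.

d = 720

Computing the first values: h(1) = 720 and h(2) = 5040; gcd(720, 5040) = 720, so d ≤ 720.
We prove 720 | t(t + 1)(t + 2)(t + 3)(t + 4)(t + 5) for all t ≥ 1 by induction on t.
Base step (t = 1): h(1) = 720 = 720·(1), so 720 | h(1).
For the inductive step, assume it holds for an arbitrary m ≥ 1, i.e. 720 | h(m). Then
h(m+1) − h(m) = (m+1)·(m+2)·(m+3)·(m+4)·(m+5)·(m+6) − m·(m+1)·(m+2)·(m+3)·(m+4)·(m+5) = (m+1)·(m+2)·(m+3)·(m+4)·(m+5)·[(m+6) − m] = 6·(m+1)·(m+2)·(m+3)·(m+4)·(m+5). The product of 5 consecutive integers is divisible by (5)! = 120, so h(m+1) − h(m) is divisible by 6·120 = 720. By the inductive hypothesis 720 | h(m), hence 720 | h(m+1).
By the principle of mathematical induction, the result holds for all t ≥ 1.
Therefore the largest such d is 720.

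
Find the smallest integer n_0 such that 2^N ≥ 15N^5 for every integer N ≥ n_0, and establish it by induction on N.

At N = 27: 134217728 < 215233605, so the inequality fails and n_0 ≥ 28. We prove 2^N ≥ 15N^5 for all N ≥ 28.
When N = 28: 2^N = 268435456 and 15N^5 = 258155520, so 268435456 ≥ 258155520.
Inductive step: assume the claim holds for N = k, so 2^k ≥ 15k^5.
Then 2^(k + 1) = 2·(2^k) ≥ 2·(15k^5).
Also, for k ≥ 28 we have 2·(15k^5) ≥ 15(k+1)^5, since 2 ≥ (1 + 1/k)^5 for all k ≥ 28.
Combining, 2^(k + 1) ≥ 15(k+1)^5.
Hence, by induction on N, the claim holds for every N ≥ 28.
Hence the smallest such n_0 is 28.

n_0 = 28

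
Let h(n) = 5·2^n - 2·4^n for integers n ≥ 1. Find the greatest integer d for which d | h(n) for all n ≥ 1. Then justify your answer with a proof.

Computing the first values: h(1) = 2 and h(2) = -12; gcd(2, -12) = 2, so d ≤ 2.
We prove 2 | 5·2^n - 2·4^n for all n ≥ 1 by induction on n.
When n = 1: h(1) = 2 = 2·(1), so 2 | h(1).
Inductive step: suppose the statement holds for some r ≥ 1, i.e. 2 | h(r). Then
h(r+1) − 4·h(r) = (5·2^(r+1) - 2·4^(r+1)) − 4·(5·2^r - 2·4^r) = (5)·2^r·(2 − 4) = (-10)·2^r. Since 2 | h(r) by the inductive hypothesis, 2 | 4·h(r); and 2 | -10 since -10 = 2·-5. Therefore 2 | h(r+1).
By induction, the statement is established for all n ≥ 1.
Therefore the largest such d is 2.

d = 2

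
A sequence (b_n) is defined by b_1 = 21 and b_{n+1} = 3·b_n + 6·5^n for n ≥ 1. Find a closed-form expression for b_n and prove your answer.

b_n = 2·3^n + 3·5^n

Computing the first terms: b_1 = 21, b_2 = 93, b_3 = 429. This suggests b_n = 2·3^n + 3·5^n.
Base step (n = 1): the formula gives 21 = 21 = b_1.
Inductive step: suppose the statement holds for some j ≥ 1, so b_j = 2·3^j + 3·5^j.
Then b_{j+1} = 3·b_j + 6·5^j = 3·(2·3^j + 3·5^j) + 6·5^j = 2·3^(j + 1) + 3·5^(j + 1),
which is the claimed formula at n = j+1.
By the principle of mathematical induction, the result holds for all n ≥ 1.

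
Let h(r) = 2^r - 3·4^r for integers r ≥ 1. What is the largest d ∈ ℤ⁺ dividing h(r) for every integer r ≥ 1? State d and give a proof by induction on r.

Computing the first values: h(1) = -10 and h(2) = -44; gcd(-10, -44) = 2, so d ≤ 2.
We prove 2 | 2^r - 3·4^r for all r ≥ 1 by induction on r.
For the base case r = 1: h(1) = -10 = 2·(-5), so 2 | h(1).
Inductive step: suppose the statement holds for some k ≥ 1, i.e. 2 | h(k). Then
h(k+1) − 4·h(k) = (2^(k+1) - 3·4^(k+1)) − 4·(2^k - 3·4^k) = (1)·2^k·(2 − 4) = (-2)·2^k. Since 2 | h(k) by the inductive hypothesis, 2 | 4·h(k); and 2 | -2 since -2 = 2·-1. Therefore 2 | h(k+1).
This completes the induction.
Therefore the largest such d is 2.

d = 2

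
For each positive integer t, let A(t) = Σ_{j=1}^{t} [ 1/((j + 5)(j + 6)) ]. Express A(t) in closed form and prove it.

We claim A(t) = t/(6(t + 6)) for all t ≥ 1.
Base case (t = 1): A(1) = 1/42, and the closed form gives 1/42. They agree.
Suppose the result is true for t = j, so A(j) = j/(6(j + 6)).
Then A(j+1) = A(j) + (1/((j + 6)(j + 7))) = (j/(6(j + 6))) + (1/((j + 6)(j + 7))).
Simplifying, A(j+1) = (j + 1)/(6(j + 7)) = (j+1)/(6((j+1) + 6)),
which is the closed form with t = j+1.
Hence, by induction on t, the claim holds for every t ≥ 1.

A(t) = t/(6(t + 6))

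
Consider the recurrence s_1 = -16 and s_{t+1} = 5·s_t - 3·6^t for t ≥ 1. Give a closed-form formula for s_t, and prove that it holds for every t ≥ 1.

Computing the first terms: s_1 = -16, s_2 = -98, s_3 = -598. This suggests s_t = 2·5^(t - 1) - 3·6^t.
When t = 1: the formula gives -16 = -16 = s_1.
Inductive step: assume the claim holds for t = i, so s_i = 2·5^(i - 1) - 3·6^i.
Then s_{i+1} = 5·s_i - 3·6^i = 5·(2·5^(i - 1) - 3·6^i) - 3·6^i = 2·5^i - 3·6^(i + 1) = 2·5^((i+1) - 1) - 3·6^(i+1),
which is the claimed formula at t = i+1.
By the principle of mathematical induction, the result holds for all t ≥ 1.

s_t = 2·5^(t - 1) - 3·6^t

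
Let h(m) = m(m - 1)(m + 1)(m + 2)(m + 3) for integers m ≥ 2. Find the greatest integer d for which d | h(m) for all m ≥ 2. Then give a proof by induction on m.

d = 120

Computing the first values: h(2) = 120 and h(3) = 720; gcd(120, 720) = 120, so d ≤ 120.
We prove 120 | m(m - 1)(m + 1)(m + 2)(m + 3) for all m ≥ 2 by induction on m.
Base case (m = 2): h(2) = 120 = 120·(1), so 120 | h(2).
Suppose the result is true for m = i, i.e. 120 | h(i). Then
h(i+1) − h(i) = i·(i+1)·(i+2)·(i+3)·(i+4) − (i-1)·i·(i+1)·(i+2)·(i+3) = i·(i+1)·(i+2)·(i+3)·[(i+4) − (i-1)] = 5·i·(i+1)·(i+2)·(i+3). The product of 4 consecutive integers is divisible by (4)! = 24, so h(i+1) − h(i) is divisible by 5·24 = 120. By the inductive hypothesis 120 | h(i), hence 120 | h(i+1).
By induction, the statement is established for all m ≥ 2.
Therefore the largest such d is 120.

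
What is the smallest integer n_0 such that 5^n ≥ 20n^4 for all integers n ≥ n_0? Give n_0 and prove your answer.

n_0 = 7

At n = 6: 15625 < 25920, so the inequality fails and n_0 ≥ 7. We prove 5^n ≥ 20n^4 for all n ≥ 7.
For the base case n = 7: 5^n = 78125 and 20n^4 = 48020, so 78125 ≥ 48020.
Inductive step: assume the claim holds for n = p, so 5^p ≥ 20p^4.
Then 5^(p + 1) = 5·(5^p) ≥ 5·(20p^4).
Also, for p ≥ 7 we have 5·(20p^4) ≥ 20(p+1)^4, since 5 ≥ (1 + 1/p)^4 for all p ≥ 7.
Combining, 5^(p + 1) ≥ 20(p+1)^4.
By induction, the statement is established for all n ≥ 7.
Hence the smallest such n_0 is 7.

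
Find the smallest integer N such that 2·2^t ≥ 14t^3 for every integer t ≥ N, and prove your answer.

At t = 14: 32768 < 38416, so the inequality fails and N ≥ 15. We prove 2·2^t ≥ 14t^3 for all t ≥ 15.
When t = 15: 2·2^t = 65536 and 14t^3 = 47250, so 65536 ≥ 47250.
Suppose the result is true for t = m, so 2·2^m ≥ 14m^3.
Then 2·2^(m + 1) = 2·(2·2^m) ≥ 2·(14m^3).
Also, for m ≥ 15 we have 2·(14m^3) ≥ 14(m+1)^3, since 2 ≥ (1 + 1/m)^3 for all m ≥ 15.
Combining, 2·2^(m + 1) ≥ 14(m+1)^3.
Hence, by induction on t, the claim holds for every t ≥ 15.
Hence the smallest such N is 15.

N = 15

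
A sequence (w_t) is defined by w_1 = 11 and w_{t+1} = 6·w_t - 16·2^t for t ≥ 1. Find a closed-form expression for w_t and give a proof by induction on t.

w_t = 2^(t + 2) + 3·6^(t - 1)

Computing the first terms: w_1 = 11, w_2 = 34, w_3 = 140. This suggests w_t = 2^(t + 2) + 3·6^(t - 1).
When t = 1: the formula gives 11 = 11 = w_1.
Suppose the result is true for t = j, so w_j = 2^(j + 2) + 3·6^(j - 1).
Then w_{j+1} = 6·w_j - 16·2^j = 6·(2^(j + 2) + 3·6^(j - 1)) - 16·2^j = 2^(j + 3) + 3·6^j = 2^((j+1) + 2) + 3·6^((j+1) - 1),
which is the claimed formula at t = j+1.
By the principle of mathematical induction, the result holds for all t ≥ 1.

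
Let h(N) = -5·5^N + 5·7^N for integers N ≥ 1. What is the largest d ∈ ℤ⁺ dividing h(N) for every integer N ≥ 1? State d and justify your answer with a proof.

d = 10

Computing the first values: h(1) = 10 and h(2) = 120; gcd(10, 120) = 10, so d ≤ 10.
We prove 10 | -5·5^N + 5·7^N for all N ≥ 1 by induction on N.
When N = 1: h(1) = 10 = 10·(1), so 10 | h(1).
Inductive step: suppose the statement holds for some k ≥ 1, i.e. 10 | h(k). Then
h(k+1) − 7·h(k) = (-5·5^(k+1) + 5·7^(k+1)) − 7·(-5·5^k + 5·7^k) = (-5)·5^k·(5 − 7) = (10)·5^k. Since 10 | h(k) by the inductive hypothesis, 10 | 7·h(k); and 10 | 10 since 10 = 10·1. Therefore 10 | h(k+1).
By induction, the statement is established for all N ≥ 1.
Therefore the largest such d is 10.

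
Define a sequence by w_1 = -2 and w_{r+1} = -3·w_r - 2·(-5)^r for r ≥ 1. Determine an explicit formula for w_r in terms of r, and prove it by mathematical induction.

w_r = -(-3)^r + (-5)^r

Computing the first terms: w_1 = -2, w_2 = 16, w_3 = -98. This suggests w_r = -(-3)^r + (-5)^r.
Base case (r = 1): the formula gives -2 = -2 = w_1.
Inductive step: suppose the statement holds for some j ≥ 1, so w_j = -(-3)^j + (-5)^j.
Then w_{j+1} = -3·w_j - 2·(-5)^j = -3·(-(-3)^j + (-5)^j) - 2·(-5)^j = -(-3)^(j + 1) + (-5)^(j + 1),
which is the claimed formula at r = j+1.
This completes the induction.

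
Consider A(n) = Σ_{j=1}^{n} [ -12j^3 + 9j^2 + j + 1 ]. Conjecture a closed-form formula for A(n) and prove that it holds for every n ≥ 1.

A(n) = -n(3n^3 + 3n^2 - 2n - 3)

We claim A(n) = -n(3n^3 + 3n^2 - 2n - 3) for all n ≥ 1.
For the base case n = 1: A(1) = -1, and the closed form gives -1. They agree.
For the inductive step, assume it holds for an arbitrary j ≥ 1, so A(j) = j(-3j^3 - 3j^2 + 2j + 3).
Then A(j+1) = A(j) + (j - 12(j + 1)^3 + 9(j + 1)^2 + 2) = (j(-3j^3 - 3j^2 + 2j + 3)) + (j - 12(j + 1)^3 + 9(j + 1)^2 + 2).
Simplifying, A(j+1) = -(j + 1)(3j^3 + 12j^2 + 13j + 1) = -(j+1)(3(j+1)^3 + 3(j+1)^2 - 2(j+1) - 3),
which is the closed form with n = j+1.
By induction, the statement is established for all n ≥ 1.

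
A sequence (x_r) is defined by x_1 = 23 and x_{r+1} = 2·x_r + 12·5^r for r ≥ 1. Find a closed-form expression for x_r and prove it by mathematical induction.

Computing the first terms: x_1 = 23, x_2 = 106, x_3 = 512. This suggests x_r = 3·2^(r - 1) + 4·5^r.
Base step (r = 1): the formula gives 23 = 23 = x_1.
Inductive step: assume the claim holds for r = i, so x_i = 3·2^(i - 1) + 4·5^i.
Then x_{i+1} = 2·x_i + 12·5^i = 2·(3·2^(i - 1) + 4·5^i) + 12·5^i = 3·2^i + 4·5^(i + 1) = 3·2^((i+1) - 1) + 4·5^(i+1),
which is the claimed formula at r = i+1.
This completes the induction.

x_r = 3·2^(r - 1) + 4·5^r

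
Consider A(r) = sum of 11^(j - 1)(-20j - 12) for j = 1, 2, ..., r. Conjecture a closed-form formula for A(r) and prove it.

We claim A(r) = -11^r(2r + 1) + 1 for all r ≥ 1.
Base step (r = 1): A(1) = -32, and the closed form gives -32. They agree.
For the inductive step, assume it holds for an arbitrary j ≥ 1, so A(j) = -11^j(2j + 1) + 1.
Then A(j+1) = A(j) + (11^j(-20j - 32)) = (-11^j(2j + 1) + 1) + (11^j(-20j - 32)).
Simplifying, A(j+1) = -22·11^j·j - 33·11^j + 1 = -11^(j+1)(2(j+1) + 1) + 1,
which is the closed form with r = j+1.
This completes the induction.

A(r) = -11^r(2r + 1) + 1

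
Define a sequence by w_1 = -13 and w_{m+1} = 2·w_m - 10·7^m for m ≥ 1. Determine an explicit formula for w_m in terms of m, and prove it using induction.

w_m = 2^(m - 1) - 2·7^m

Computing the first terms: w_1 = -13, w_2 = -96, w_3 = -682. This suggests w_m = 2^(m - 1) - 2·7^m.
Base step (m = 1): the formula gives -13 = -13 = w_1.
Inductive step: assume the claim holds for m = j, so w_j = 2^(j - 1) - 2·7^j.
Then w_{j+1} = 2·w_j - 10·7^j = 2·(2^(j - 1) - 2·7^j) - 10·7^j = 2^j - 2·7^(j + 1) = 2^((j+1) - 1) - 2·7^(j+1),
which is the claimed formula at m = j+1.
This completes the induction.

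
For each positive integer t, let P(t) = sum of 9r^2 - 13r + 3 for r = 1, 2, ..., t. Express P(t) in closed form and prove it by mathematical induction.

We claim P(t) = t(3t^2 - 2t - 2) for all t ≥ 1.
Base step (t = 1): P(1) = -1, and the closed form gives -1. They agree.
Suppose the result is true for t = r, so P(r) = r(3r^2 - 2r - 2).
Then P(r+1) = P(r) + (9r^2 + 5r - 1) = (r(3r^2 - 2r - 2)) + (9r^2 + 5r - 1).
Simplifying, P(r+1) = (r + 1)(3r^2 + 4r - 1) = (r+1)(3(r+1)^2 - 2(r+1) - 2),
which is the closed form with t = r+1.
By the principle of mathematical induction, the result holds for all t ≥ 1.

P(t) = t(3t^2 - 2t - 2)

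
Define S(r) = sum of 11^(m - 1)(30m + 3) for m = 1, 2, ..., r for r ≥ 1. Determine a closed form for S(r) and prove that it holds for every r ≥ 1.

S(r) = 3·11^r·r

We claim S(r) = 3·11^r·r for all r ≥ 1.
Base case (r = 1): S(1) = 33, and the closed form gives 33. They agree.
Suppose the result is true for r = m, so S(m) = 3·11^m·m.
Then S(m+1) = S(m) + (11^m(30m + 33)) = (3·11^m·m) + (11^m(30m + 33)).
Simplifying, S(m+1) = 33·11^m(m + 1) = 3·11^(m+1)·(m+1),
which is the closed form with r = m+1.
This completes the induction.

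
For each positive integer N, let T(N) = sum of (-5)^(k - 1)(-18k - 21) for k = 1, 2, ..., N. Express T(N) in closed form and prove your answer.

T(N) = (-5)^N(3N + 4) - 4

We claim T(N) = (-5)^N(3N + 4) - 4 for all N ≥ 1.
Base case (N = 1): T(1) = -39, and the closed form gives -39. They agree.
For the inductive step, assume it holds for an arbitrary k ≥ 1, so T(k) = (-5)^k(3k + 4) - 4.
Then T(k+1) = T(k) + ((-5)^k(-18k - 39)) = ((-5)^k(3k + 4) - 4) + ((-5)^k(-18k - 39)).
Simplifying, T(k+1) = -15(-5)^k·k - 35(-5)^k - 4 = (-5)^(k+1)(3(k+1) + 4) - 4,
which is the closed form with N = k+1.
By the principle of mathematical induction, the result holds for all N ≥ 1.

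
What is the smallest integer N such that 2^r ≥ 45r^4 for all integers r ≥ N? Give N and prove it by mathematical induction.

N = 24

At r = 23: 8388608 < 12592845, so the inequality fails and N ≥ 24. We prove 2^r ≥ 45r^4 for all r ≥ 24.
For the base case r = 24: 2^r = 16777216 and 45r^4 = 14929920, so 16777216 ≥ 14929920.
Inductive step: suppose the statement holds for some m ≥ 24, so 2^m ≥ 45m^4.
Then 2^(m + 1) = 2·(2^m) ≥ 2·(45m^4).
Also, for m ≥ 24 we have 2·(45m^4) ≥ 45(m+1)^4, since 2 ≥ (1 + 1/m)^4 for all m ≥ 24.
Combining, 2^(m + 1) ≥ 45(m+1)^4.
By induction, the statement is established for all r ≥ 24.
Hence the smallest such N is 24.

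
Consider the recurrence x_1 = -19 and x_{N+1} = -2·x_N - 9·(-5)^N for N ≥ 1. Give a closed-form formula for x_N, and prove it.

Computing the first terms: x_1 = -19, x_2 = 83, x_3 = -391. This suggests x_N = -(-2)^(N + 1) + 3(-5)^N.
Base step (N = 1): the formula gives -19 = -19 = x_1.
For the inductive step, assume it holds for an arbitrary r ≥ 1, so x_r = -(-2)^(r + 1) + 3(-5)^r.
Then x_{r+1} = -2·x_r - 9·(-5)^r = -2·(-(-2)^(r + 1) + 3(-5)^r) - 9·(-5)^r = -(-2)^(r + 2) + 3(-5)^(r + 1) = -(-2)^((r+1) + 1) + 3(-5)^(r+1),
which is the claimed formula at N = r+1.
By induction, the statement is established for all N ≥ 1.

x_N = -(-2)^(N + 1) + 3(-5)^N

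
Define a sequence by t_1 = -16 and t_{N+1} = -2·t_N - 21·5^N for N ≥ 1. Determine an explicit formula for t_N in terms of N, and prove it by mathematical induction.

t_N = -(-2)^(N - 1) - 3·5^N

Computing the first terms: t_1 = -16, t_2 = -73, t_3 = -379. This suggests t_N = -(-2)^(N - 1) - 3·5^N.
When N = 1: the formula gives -16 = -16 = t_1.
Inductive step: assume the claim holds for N = j, so t_j = -(-2)^(j - 1) - 3·5^j.
Then t_{j+1} = -2·t_j - 21·5^j = -2·(-(-2)^(j - 1) - 3·5^j) - 21·5^j = -(-2)^j - 3·5^(j + 1) = -(-2)^((j+1) - 1) - 3·5^(j+1),
which is the claimed formula at N = j+1.
By induction, the statement is established for all N ≥ 1.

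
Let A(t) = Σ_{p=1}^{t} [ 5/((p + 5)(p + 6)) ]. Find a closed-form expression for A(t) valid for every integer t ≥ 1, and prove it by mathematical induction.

A(t) = 5t/(6(t + 6))

We claim A(t) = 5t/(6(t + 6)) for all t ≥ 1.
Base step (t = 1): A(1) = 5/42, and the closed form gives 5/42. They agree.
Inductive step: suppose the statement holds for some p ≥ 1, so A(p) = 5p/(6(p + 6)).
Then A(p+1) = A(p) + (5/((p + 6)(p + 7))) = (5p/(6(p + 6))) + (5/((p + 6)(p + 7))).
Simplifying, A(p+1) = 5(p + 1)/(6(p + 7)) = 5(p+1)/(6((p+1) + 6)),
which is the closed form with t = p+1.
Hence, by induction on t, the claim holds for every t ≥ 1.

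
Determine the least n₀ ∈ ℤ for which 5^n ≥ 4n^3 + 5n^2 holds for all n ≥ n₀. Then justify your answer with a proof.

At n = 3: 125 < 153, so the inequality fails and n₀ ≥ 4. We prove 5^n ≥ 4n^3 + 5n^2 for all n ≥ 4.
Base case (n = 4): 5^n = 625 and 4n^3 + 5n^2 = 336, so 625 ≥ 336.
Inductive step: suppose the statement holds for some p ≥ 4, so 5^p ≥ 4p^3 + 5p^2.
Then 5^(p + 1) = 5·(5^p) ≥ 5·(4p^3 + 5p^2).
Also, for p ≥ 4 we have 5·(4p^3 + 5p^2) ≥ 4(p+1)^3 + 5(p+1)^2, since 5·(4p^3 + 5p^2) − (4(p+1)^3 + 5(p+1)^2) = 16p^3 + 8p^2 - 22p - 9, which is nonnegative for all p ≥ 4.
Combining, 5^(p + 1) ≥ 4(p+1)^3 + 5(p+1)^2.
By the principle of mathematical induction, the result holds for all n ≥ 4.
Hence the smallest such n₀ is 4.

n₀ = 4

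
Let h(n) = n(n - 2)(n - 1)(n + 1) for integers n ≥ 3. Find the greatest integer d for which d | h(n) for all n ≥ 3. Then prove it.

Computing the first values: h(3) = 24 and h(4) = 120; gcd(24, 120) = 24, so d ≤ 24.
We prove 24 | n(n - 2)(n - 1)(n + 1) for all n ≥ 3 by induction on n.
Base case (n = 3): h(3) = 24 = 24·(1), so 24 | h(3).
Suppose the result is true for n = j, i.e. 24 | h(j). Then
h(j+1) − h(j) = (j-1)·j·(j+1)·(j+2) − (j-2)·(j-1)·j·(j+1) = (j-1)·j·(j+1)·[(j+2) − (j-2)] = 4·(j-1)·j·(j+1). The product of 3 consecutive integers is divisible by (3)! = 6, so h(j+1) − h(j) is divisible by 4·6 = 24. By the inductive hypothesis 24 | h(j), hence 24 | h(j+1).
By induction, the statement is established for all n ≥ 3.
Therefore the largest such d is 24.

d = 24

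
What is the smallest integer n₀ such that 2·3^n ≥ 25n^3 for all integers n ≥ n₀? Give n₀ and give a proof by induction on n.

n₀ = 8

At n = 7: 4374 < 8575, so the inequality fails and n₀ ≥ 8. We prove 2·3^n ≥ 25n^3 for all n ≥ 8.
For the base case n = 8: 2·3^n = 13122 and 25n^3 = 12800, so 13122 ≥ 12800.
Suppose the result is true for n = r, so 2·3^r ≥ 25r^3.
Then 2·3^(r + 1) = 3·(2·3^r) ≥ 3·(25r^3).
Also, for r ≥ 8 we have 3·(25r^3) ≥ 25(r+1)^3, since 3 ≥ (1 + 1/r)^3 for all r ≥ 8.
Combining, 2·3^(r + 1) ≥ 25(r+1)^3.
Hence, by induction on n, the claim holds for every n ≥ 8.
Hence the smallest such n₀ is 8.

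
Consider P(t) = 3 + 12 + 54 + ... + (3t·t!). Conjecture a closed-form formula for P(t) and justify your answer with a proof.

P(t) = 3(t + 1)! - 3

We claim P(t) = 3(t + 1)! - 3 for all t ≥ 1.
When t = 1: P(1) = 3, and the closed form gives 3. They agree.
For the inductive step, assume it holds for an arbitrary p ≥ 1, so P(p) = 3(p + 1)! - 3.
Then P(p+1) = P(p) + (3(p + 1)(p + 1)!) = (3(p + 1)! - 3) + (3(p + 1)(p + 1)!).
Simplifying, P(p+1) = 3((p+1) + 1)! - 3,
which is the closed form with t = p+1.
Hence, by induction on t, the claim holds for every t ≥ 1.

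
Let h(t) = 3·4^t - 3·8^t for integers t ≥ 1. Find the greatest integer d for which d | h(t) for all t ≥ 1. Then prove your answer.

d = 12

Computing the first values: h(1) = -12 and h(2) = -144; gcd(-12, -144) = 12, so d ≤ 12.
We prove 12 | 3·4^t - 3·8^t for all t ≥ 1 by induction on t.
Base step (t = 1): h(1) = -12 = 12·(-1), so 12 | h(1).
For the inductive step, assume it holds for an arbitrary i ≥ 1, i.e. 12 | h(i). Then
h(i+1) − 8·h(i) = (3·4^(i+1) - 3·8^(i+1)) − 8·(3·4^i - 3·8^i) = (3)·4^i·(4 − 8) = (-12)·4^i. Since 12 | h(i) by the inductive hypothesis, 12 | 8·h(i); and 12 | -12 since -12 = 12·-1. Therefore 12 | h(i+1).
By induction, the statement is established for all t ≥ 1.
Therefore the largest such d is 12.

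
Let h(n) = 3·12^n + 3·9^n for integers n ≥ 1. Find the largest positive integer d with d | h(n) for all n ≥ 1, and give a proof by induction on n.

Computing the first values: h(1) = 63 and h(2) = 675; gcd(63, 675) = 9, so d ≤ 9.
We prove 9 | 3·12^n + 3·9^n for all n ≥ 1 by induction on n.
For the base case n = 1: h(1) = 63 = 9·(7), so 9 | h(1).
Inductive step: suppose the statement holds for some i ≥ 1, i.e. 9 | h(i). Then
h(i+1) − 12·h(i) = (3·12^(i+1) + 3·9^(i+1)) − 12·(3·12^i + 3·9^i) = (3)·9^i·(9 − 12) = (-9)·9^i. Since 9 | h(i) by the inductive hypothesis, 9 | 12·h(i); and 9 | -9 since -9 = 9·-1. Therefore 9 | h(i+1).
This completes the induction.
Therefore the largest such d is 9.

d = 9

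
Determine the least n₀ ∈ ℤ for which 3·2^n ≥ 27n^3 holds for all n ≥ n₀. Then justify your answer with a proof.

n₀ = 15

At n = 14: 49152 < 74088, so the inequality fails and n₀ ≥ 15. We prove 3·2^n ≥ 27n^3 for all n ≥ 15.
For the base case n = 15: 3·2^n = 98304 and 27n^3 = 91125, so 98304 ≥ 91125.
Inductive step: assume the claim holds for n = k, so 3·2^k ≥ 27k^3.
Then 3·2^(k + 1) = 2·(3·2^k) ≥ 2·(27k^3).
Also, for k ≥ 15 we have 2·(27k^3) ≥ 27(k+1)^3, since 2 ≥ (1 + 1/k)^3 for all k ≥ 15.
Combining, 3·2^(k + 1) ≥ 27(k+1)^3.
This completes the induction.
Hence the smallest such n₀ is 15.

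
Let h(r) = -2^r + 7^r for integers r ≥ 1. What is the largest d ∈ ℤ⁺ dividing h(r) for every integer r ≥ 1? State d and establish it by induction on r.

d = 5

Computing the first values: h(1) = 5 and h(2) = 45; gcd(5, 45) = 5, so d ≤ 5.
We prove 5 | -2^r + 7^r for all r ≥ 1 by induction on r.
Base step (r = 1): h(1) = 5 = 5·(1), so 5 | h(1).
For the inductive step, assume it holds for an arbitrary j ≥ 1, i.e. 5 | h(j). Then
7^{j+1} − 2^{j+1} = 7·7^j − 2·2^j = 7·(7^j − 2^j) + (5)·2^j. The first term is divisible by 5 by the inductive hypothesis, and the second term (5)·2^j is divisible by 5 since 5 | 5. Hence 5 | h(j+1).
Hence, by induction on r, the claim holds for every r ≥ 1.
Therefore the largest such d is 5.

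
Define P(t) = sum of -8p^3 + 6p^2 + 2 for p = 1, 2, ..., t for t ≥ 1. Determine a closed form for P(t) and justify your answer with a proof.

We claim P(t) = -t(t - 1)(2t^2 + 4t + 3) for all t ≥ 1.
Base step (t = 1): P(1) = 0, and the closed form gives 0. They agree.
Suppose the result is true for t = p, so P(p) = p(-2p^3 - 2p^2 + p + 3).
Then P(p+1) = P(p) + (2p(-4p^2 - 9p - 6)) = (p(-2p^3 - 2p^2 + p + 3)) + (2p(-4p^2 - 9p - 6)).
Simplifying, P(p+1) = -p(p + 1)(2p^2 + 8p + 9) = -(p+1)((p+1) - 1)(2(p+1)^2 + 4(p+1) + 3),
which is the closed form with t = p+1.
This completes the induction.

P(t) = -t(t - 1)(2t^2 + 4t + 3)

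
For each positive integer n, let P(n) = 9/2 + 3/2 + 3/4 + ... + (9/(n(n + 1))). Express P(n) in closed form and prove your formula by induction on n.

We claim P(n) = 9n/(n + 1) for all n ≥ 1.
Base case (n = 1): P(1) = 9/2, and the closed form gives 9/2. They agree.
For the inductive step, assume it holds for an arbitrary i ≥ 1, so P(i) = 9i/(i + 1).
Then P(i+1) = P(i) + (9/((i + 1)(i + 2))) = (9i/(i + 1)) + (9/((i + 1)(i + 2))).
Simplifying, P(i+1) = 9(i + 1)/(i + 2) = 9(i+1)/((i+1) + 1),
which is the closed form with n = i+1.
By induction, the statement is established for all n ≥ 1.

P(n) = 9n/(n + 1)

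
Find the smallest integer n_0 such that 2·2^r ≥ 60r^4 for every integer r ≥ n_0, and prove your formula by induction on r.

n_0 = 24

At r = 23: 16777216 < 16790460, so the inequality fails and n_0 ≥ 24. We prove 2·2^r ≥ 60r^4 for all r ≥ 24.
For the base case r = 24: 2·2^r = 33554432 and 60r^4 = 19906560, so 33554432 ≥ 19906560.
Inductive step: suppose the statement holds for some p ≥ 24, so 2·2^p ≥ 60p^4.
Then 2·2^(p + 1) = 2·(2·2^p) ≥ 2·(60p^4).
Also, for p ≥ 24 we have 2·(60p^4) ≥ 60(p+1)^4, since 2 ≥ (1 + 1/p)^4 for all p ≥ 24.
Combining, 2·2^(p + 1) ≥ 60(p+1)^4.
By induction, the statement is established for all r ≥ 24.
Hence the smallest such n_0 is 24.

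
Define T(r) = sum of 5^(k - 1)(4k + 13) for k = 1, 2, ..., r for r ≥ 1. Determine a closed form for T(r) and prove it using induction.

We claim T(r) = 5^r(r + 3) - 3 for all r ≥ 1.
When r = 1: T(1) = 17, and the closed form gives 17. They agree.
Inductive step: assume the claim holds for r = k, so T(k) = 5^k(k + 3) - 3.
Then T(k+1) = T(k) + (5^k(4k + 17)) = (5^k(k + 3) - 3) + (5^k(4k + 17)).
Simplifying, T(k+1) = 5·5^k·k + 20·5^k - 3 = 5^(k+1)((k+1) + 3) - 3,
which is the closed form with r = k+1.
By induction, the statement is established for all r ≥ 1.

T(r) = 5^r(r + 3) - 3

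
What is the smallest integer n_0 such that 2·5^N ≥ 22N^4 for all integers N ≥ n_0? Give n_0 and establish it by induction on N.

n_0 = 6

At N = 5: 6250 < 13750, so the inequality fails and n_0 ≥ 6. We prove 2·5^N ≥ 22N^4 for all N ≥ 6.
Base step (N = 6): 2·5^N = 31250 and 22N^4 = 28512, so 31250 ≥ 28512.
Suppose the result is true for N = i, so 2·5^i ≥ 22i^4.
Then 2·5^(i + 1) = 5·(2·5^i) ≥ 5·(22i^4).
Also, for i ≥ 6 we have 5·(22i^4) ≥ 22(i+1)^4, since 5 ≥ (1 + 1/i)^4 for all i ≥ 6.
Combining, 2·5^(i + 1) ≥ 22(i+1)^4.
Hence, by induction on N, the claim holds for every N ≥ 6.
Hence the smallest such n_0 is 6.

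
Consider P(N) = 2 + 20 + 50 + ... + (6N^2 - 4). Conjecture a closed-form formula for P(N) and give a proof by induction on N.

We claim P(N) = N(2N^2 + 3N - 3) for all N ≥ 1.
Base step (N = 1): P(1) = 2, and the closed form gives 2. They agree.
Inductive step: assume the claim holds for N = j, so P(j) = j(2j^2 + 3j - 3).
Then P(j+1) = P(j) + (6(j + 1)^2 - 4) = (j(2j^2 + 3j - 3)) + (6(j + 1)^2 - 4).
Simplifying, P(j+1) = (j + 1)(2j^2 + 7j + 2) = (j+1)(2(j+1)^2 + 3(j+1) - 3),
which is the closed form with N = j+1.
This completes the induction.

P(N) = N(2N^2 + 3N - 3)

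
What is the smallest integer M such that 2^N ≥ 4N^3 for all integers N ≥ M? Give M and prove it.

M = 14

At N = 13: 8192 < 8788, so the inequality fails and M ≥ 14. We prove 2^N ≥ 4N^3 for all N ≥ 14.
Base case (N = 14): 2^N = 16384 and 4N^3 = 10976, so 16384 ≥ 10976.
Inductive step: assume the claim holds for N = m, so 2^m ≥ 4m^3.
Then 2^(m + 1) = 2·(2^m) ≥ 2·(4m^3).
Also, for m ≥ 14 we have 2·(4m^3) ≥ 4(m+1)^3, since 2 ≥ (1 + 1/m)^3 for all m ≥ 14.
Combining, 2^(m + 1) ≥ 4(m+1)^3.
This completes the induction.
Hence the smallest such M is 14.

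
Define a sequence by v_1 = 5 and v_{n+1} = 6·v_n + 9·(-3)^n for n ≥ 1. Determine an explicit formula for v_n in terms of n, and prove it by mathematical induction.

v_n = -(-3)^n + 2·6^(n - 1)

Computing the first terms: v_1 = 5, v_2 = 3, v_3 = 99. This suggests v_n = -(-3)^n + 2·6^(n - 1).
When n = 1: the formula gives 5 = 5 = v_1.
For the inductive step, assume it holds for an arbitrary j ≥ 1, so v_j = -(-3)^j + 2·6^(j - 1).
Then v_{j+1} = 6·v_j + 9·(-3)^j = 6·(-(-3)^j + 2·6^(j - 1)) + 9·(-3)^j = -(-3)^(j + 1) + 2·6^j = -(-3)^(j+1) + 2·6^((j+1) - 1),
which is the claimed formula at n = j+1.
Hence, by induction on n, the claim holds for every n ≥ 1.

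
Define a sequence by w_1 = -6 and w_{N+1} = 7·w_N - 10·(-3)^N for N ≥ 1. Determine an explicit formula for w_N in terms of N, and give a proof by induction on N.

w_N = (-3)^N - 3·7^(N - 1)

Computing the first terms: w_1 = -6, w_2 = -12, w_3 = -174. This suggests w_N = (-3)^N - 3·7^(N - 1).
For the base case N = 1: the formula gives -6 = -6 = w_1.
Inductive step: assume the claim holds for N = m, so w_m = (-3)^m - 3·7^(m - 1).
Then w_{m+1} = 7·w_m - 10·(-3)^m = 7·((-3)^m - 3·7^(m - 1)) - 10·(-3)^m = (-3)^(m + 1) - 3·7^m = (-3)^(m+1) - 3·7^((m+1) - 1),
which is the claimed formula at N = m+1.
Hence, by induction on N, the claim holds for every N ≥ 1.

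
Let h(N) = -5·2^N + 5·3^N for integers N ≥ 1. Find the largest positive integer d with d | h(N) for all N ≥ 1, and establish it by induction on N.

d = 5

Computing the first values: h(1) = 5 and h(2) = 25; gcd(5, 25) = 5, so d ≤ 5.
We prove 5 | -5·2^N + 5·3^N for all N ≥ 1 by induction on N.
Base step (N = 1): h(1) = 5 = 5·(1), so 5 | h(1).
Inductive step: suppose the statement holds for some k ≥ 1, i.e. 5 | h(k). Then
h(k+1) − 3·h(k) = (-5·2^(k+1) + 5·3^(k+1)) − 3·(-5·2^k + 5·3^k) = (-5)·2^k·(2 − 3) = (5)·2^k. Since 5 | h(k) by the inductive hypothesis, 5 | 3·h(k); and 5 | 5 since 5 = 5·1. Therefore 5 | h(k+1).
By the principle of mathematical induction, the result holds for all N ≥ 1.
Therefore the largest such d is 5.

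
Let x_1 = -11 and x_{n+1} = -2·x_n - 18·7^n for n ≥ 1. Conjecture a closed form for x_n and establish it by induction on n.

Computing the first terms: x_1 = -11, x_2 = -104, x_3 = -674. This suggests x_n = 3(-2)^(n - 1) - 2·7^n.
For the base case n = 1: the formula gives -11 = -11 = x_1.
For the inductive step, assume it holds for an arbitrary k ≥ 1, so x_k = 3(-2)^(k - 1) - 2·7^k.
Then x_{k+1} = -2·x_k - 18·7^k = -2·(3(-2)^(k - 1) - 2·7^k) - 18·7^k = 3(-2)^k - 2·7^(k + 1) = 3(-2)^((k+1) - 1) - 2·7^(k+1),
which is the claimed formula at n = k+1.
By the principle of mathematical induction, the result holds for all n ≥ 1.

x_n = 3(-2)^(n - 1) - 2·7^n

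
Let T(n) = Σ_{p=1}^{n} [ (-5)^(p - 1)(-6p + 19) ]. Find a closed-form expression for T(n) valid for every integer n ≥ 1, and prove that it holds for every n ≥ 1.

T(n) = (-5)^n(n - 3) + 3

We claim T(n) = (-5)^n(n - 3) + 3 for all n ≥ 1.
Base step (n = 1): T(1) = 13, and the closed form gives 13. They agree.
For the inductive step, assume it holds for an arbitrary p ≥ 1, so T(p) = (-5)^p(p - 3) + 3.
Then T(p+1) = T(p) + ((-5)^p(-6p + 13)) = ((-5)^p(p - 3) + 3) + ((-5)^p(-6p + 13)).
Simplifying, T(p+1) = -5(-5)^p·p + 10(-5)^p + 3 = (-5)^(p+1)((p+1) - 3) + 3,
which is the closed form with n = p+1.
By induction, the statement is established for all n ≥ 1.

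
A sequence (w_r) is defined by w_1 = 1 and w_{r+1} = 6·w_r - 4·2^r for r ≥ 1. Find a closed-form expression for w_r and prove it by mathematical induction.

Computing the first terms: w_1 = 1, w_2 = -2, w_3 = -28. This suggests w_r = 2^r - 6^(r - 1).
Base step (r = 1): the formula gives 1 = 1 = w_1.
Inductive step: assume the claim holds for r = k, so w_k = 2^k - 6^(k - 1).
Then w_{k+1} = 6·w_k - 4·2^k = 6·(2^k - 6^(k - 1)) - 4·2^k = 2^(k + 1) - 6^k = 2^(k+1) - 6^((k+1) - 1),
which is the claimed formula at r = k+1.
By induction, the statement is established for all r ≥ 1.

w_r = 2^r - 6^(r - 1)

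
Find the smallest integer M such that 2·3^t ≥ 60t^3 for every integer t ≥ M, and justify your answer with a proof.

At t = 9: 39366 < 43740, so the inequality fails and M ≥ 10. We prove 2·3^t ≥ 60t^3 for all t ≥ 10.
When t = 10: 2·3^t = 118098 and 60t^3 = 60000, so 118098 ≥ 60000.
Suppose the result is true for t = r, so 2·3^r ≥ 60r^3.
Then 2·3^(r + 1) = 3·(2·3^r) ≥ 3·(60r^3).
Also, for r ≥ 10 we have 3·(60r^3) ≥ 60(r+1)^3, since 3 ≥ (1 + 1/r)^3 for all r ≥ 10.
Combining, 2·3^(r + 1) ≥ 60(r+1)^3.
By the principle of mathematical induction, the result holds for all t ≥ 10.
Hence the smallest such M is 10.

M = 10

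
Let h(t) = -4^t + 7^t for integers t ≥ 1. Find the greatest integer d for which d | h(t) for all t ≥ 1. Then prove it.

d = 3

Computing the first values: h(1) = 3 and h(2) = 33; gcd(3, 33) = 3, so d ≤ 3.
We prove 3 | -4^t + 7^t for all t ≥ 1 by induction on t.
Base case (t = 1): h(1) = 3 = 3·(1), so 3 | h(1).
Inductive step: suppose the statement holds for some r ≥ 1, i.e. 3 | h(r). Then
7^{r+1} − 4^{r+1} = 7·7^r − 4·4^r = 7·(7^r − 4^r) + (3)·4^r. The first term is divisible by 3 by the inductive hypothesis, and the second term (3)·4^r is divisible by 3 since 3 | 3. Hence 3 | h(r+1).
By the principle of mathematical induction, the result holds for all t ≥ 1.
Therefore the largest such d is 3.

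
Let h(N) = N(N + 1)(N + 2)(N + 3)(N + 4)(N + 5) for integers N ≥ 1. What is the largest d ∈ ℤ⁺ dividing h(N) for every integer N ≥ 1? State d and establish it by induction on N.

Computing the first values: h(1) = 720 and h(2) = 5040; gcd(720, 5040) = 720, so d ≤ 720.
We prove 720 | N(N + 1)(N + 2)(N + 3)(N + 4)(N + 5) for all N ≥ 1 by induction on N.
For the base case N = 1: h(1) = 720 = 720·(1), so 720 | h(1).
Inductive step: suppose the statement holds for some r ≥ 1, i.e. 720 | h(r). Then
h(r+1) − h(r) = (r+1)·(r+2)·(r+3)·(r+4)·(r+5)·(r+6) − r·(r+1)·(r+2)·(r+3)·(r+4)·(r+5) = (r+1)·(r+2)·(r+3)·(r+4)·(r+5)·[(r+6) − r] = 6·(r+1)·(r+2)·(r+3)·(r+4)·(r+5). The product of 5 consecutive integers is divisible by (5)! = 120, so h(r+1) − h(r) is divisible by 6·120 = 720. By the inductive hypothesis 720 | h(r), hence 720 | h(r+1).
This completes the induction.
Therefore the largest such d is 720.

d = 720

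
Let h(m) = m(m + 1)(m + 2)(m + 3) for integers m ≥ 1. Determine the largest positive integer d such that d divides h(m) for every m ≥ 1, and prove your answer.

d = 24

Computing the first values: h(1) = 24 and h(2) = 120; gcd(24, 120) = 24, so d ≤ 24.
We prove 24 | m(m + 1)(m + 2)(m + 3) for all m ≥ 1 by induction on m.
For the base case m = 1: h(1) = 24 = 24·(1), so 24 | h(1).
For the inductive step, assume it holds for an arbitrary r ≥ 1, i.e. 24 | h(r). Then
h(r+1) − h(r) = (r+1)·(r+2)·(r+3)·(r+4) − r·(r+1)·(r+2)·(r+3) = (r+1)·(r+2)·(r+3)·[(r+4) − r] = 4·(r+1)·(r+2)·(r+3). The product of 3 consecutive integers is divisible by (3)! = 6, so h(r+1) − h(r) is divisible by 4·6 = 24. By the inductive hypothesis 24 | h(r), hence 24 | h(r+1).
This completes the induction.
Therefore the largest such d is 24.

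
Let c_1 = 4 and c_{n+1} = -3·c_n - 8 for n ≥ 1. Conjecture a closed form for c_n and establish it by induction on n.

Computing the first terms: c_1 = 4, c_2 = -20, c_3 = 52. This suggests c_n = -2(-3)^n - 2.
Base case (n = 1): the formula gives 4 = 4 = c_1.
Suppose the result is true for n = k, so c_k = -2(-3)^k - 2.
Then c_{k+1} = -3·c_k - 8 = -3·(-2(-3)^k - 2) - 8 = -2(-3)^(k + 1) - 2,
which is the claimed formula at n = k+1.
This completes the induction.

c_n = -2(-3)^n - 2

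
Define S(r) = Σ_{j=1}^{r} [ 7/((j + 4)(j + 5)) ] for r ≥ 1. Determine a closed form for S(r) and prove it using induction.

S(r) = 7r/(5(r + 5))

We claim S(r) = 7r/(5(r + 5)) for all r ≥ 1.
Base step (r = 1): S(1) = 7/30, and the closed form gives 7/30. They agree.
For the inductive step, assume it holds for an arbitrary j ≥ 1, so S(j) = 7j/(5(j + 5)).
Then S(j+1) = S(j) + (7/((j + 5)(j + 6))) = (7j/(5(j + 5))) + (7/((j + 5)(j + 6))).
Simplifying, S(j+1) = 7(j + 1)/(5(j + 6)) = 7(j+1)/(5((j+1) + 5)),
which is the closed form with r = j+1.
Hence, by induction on r, the claim holds for every r ≥ 1.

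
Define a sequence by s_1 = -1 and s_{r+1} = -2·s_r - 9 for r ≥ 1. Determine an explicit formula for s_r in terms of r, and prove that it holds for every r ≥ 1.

s_r = -(-2)^r - 3

Computing the first terms: s_1 = -1, s_2 = -7, s_3 = 5. This suggests s_r = -(-2)^r - 3.
When r = 1: the formula gives -1 = -1 = s_1.
Inductive step: suppose the statement holds for some i ≥ 1, so s_i = -(-2)^i - 3.
Then s_{i+1} = -2·s_i - 9 = -2·(-(-2)^i - 3) - 9 = -(-2)^(i + 1) - 3,
which is the claimed formula at r = i+1.
Hence, by induction on r, the claim holds for every r ≥ 1.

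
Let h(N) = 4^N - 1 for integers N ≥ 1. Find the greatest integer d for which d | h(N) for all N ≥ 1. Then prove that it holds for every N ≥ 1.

d = 3

Computing the first values: h(1) = 3 and h(2) = 15; gcd(3, 15) = 3, so d ≤ 3.
We prove 3 | 4^N - 1 for all N ≥ 1 by induction on N.
For the base case N = 1: h(1) = 3 = 3·(1), so 3 | h(1).
For the inductive step, assume it holds for an arbitrary m ≥ 1, i.e. 3 | h(m). Then
4^{m+1} − 1^{m+1} = 4·4^m − 1·1^m = 4·(4^m − 1^m) + (3)·1^m. The first term is divisible by 3 by the inductive hypothesis, and the second term (3)·1^m is divisible by 3 since 3 | 3. Hence 3 | h(m+1).
This completes the induction.
Therefore the largest such d is 3.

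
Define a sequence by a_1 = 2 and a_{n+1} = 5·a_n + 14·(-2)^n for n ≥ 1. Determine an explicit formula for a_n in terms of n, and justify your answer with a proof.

a_n = (-2)^(n + 1) - 2·5^(n - 1)

Computing the first terms: a_1 = 2, a_2 = -18, a_3 = -34. This suggests a_n = (-2)^(n + 1) - 2·5^(n - 1).
Base step (n = 1): the formula gives 2 = 2 = a_1.
For the inductive step, assume it holds for an arbitrary r ≥ 1, so a_r = (-2)^(r + 1) - 2·5^(r - 1).
Then a_{r+1} = 5·a_r + 14·(-2)^r = 5·((-2)^(r + 1) - 2·5^(r - 1)) + 14·(-2)^r = (-2)^(r + 2) - 2·5^r = (-2)^((r+1) + 1) - 2·5^((r+1) - 1),
which is the claimed formula at n = r+1.
By the principle of mathematical induction, the result holds for all n ≥ 1.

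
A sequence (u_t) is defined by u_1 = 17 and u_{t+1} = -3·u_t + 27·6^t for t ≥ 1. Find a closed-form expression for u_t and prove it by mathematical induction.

Computing the first terms: u_1 = 17, u_2 = 111, u_3 = 639. This suggests u_t = -(-3)^(t - 1) + 3·6^t.
When t = 1: the formula gives 17 = 17 = u_1.
For the inductive step, assume it holds for an arbitrary r ≥ 1, so u_r = -(-3)^(r - 1) + 3·6^r.
Then u_{r+1} = -3·u_r + 27·6^r = -3·(-(-3)^(r - 1) + 3·6^r) + 27·6^r = -(-3)^r + 3·6^(r + 1) = -(-3)^((r+1) - 1) + 3·6^(r+1),
which is the claimed formula at t = r+1.
By induction, the statement is established for all t ≥ 1.

u_t = -(-3)^(t - 1) + 3·6^t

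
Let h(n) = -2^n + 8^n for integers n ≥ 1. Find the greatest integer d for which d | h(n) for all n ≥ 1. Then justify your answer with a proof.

d = 6

Computing the first values: h(1) = 6 and h(2) = 60; gcd(6, 60) = 6, so d ≤ 6.
We prove 6 | -2^n + 8^n for all n ≥ 1 by induction on n.
Base step (n = 1): h(1) = 6 = 6·(1), so 6 | h(1).
Suppose the result is true for n = j, i.e. 6 | h(j). Then
8^{j+1} − 2^{j+1} = 8·8^j − 2·2^j = 8·(8^j − 2^j) + (6)·2^j. The first term is divisible by 6 by the inductive hypothesis, and the second term (6)·2^j is divisible by 6 since 6 | 6. Hence 6 | h(j+1).
By the principle of mathematical induction, the result holds for all n ≥ 1.
Therefore the largest such d is 6.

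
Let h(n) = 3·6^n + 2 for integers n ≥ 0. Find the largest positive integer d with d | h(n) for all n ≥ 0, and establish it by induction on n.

d = 5

Computing the first values: h(0) = 5 and h(1) = 20; gcd(5, 20) = 5, so d ≤ 5.
We prove 5 | 3·6^n + 2 for all n ≥ 0 by induction on n.
When n = 0: h(0) = 5 = 5·(1), so 5 | h(0).
For the inductive step, assume it holds for an arbitrary r ≥ 0, i.e. 5 | h(r). Then
h(r+1) = 3·6^(r+1) + 2 = 6·(3·6^r + 2) - 10 = 6·h(r) - 10. The first term is divisible by 5 by the inductive hypothesis, and -10 is divisible by 5. Hence 5 | h(r+1).
By the principle of mathematical induction, the result holds for all n ≥ 0.
Therefore the largest such d is 5.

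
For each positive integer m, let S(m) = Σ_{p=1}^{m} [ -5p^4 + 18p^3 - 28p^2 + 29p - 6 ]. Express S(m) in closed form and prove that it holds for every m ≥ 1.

We claim S(m) = -m(m^4 - 2m^3 + 2m^2 - 5m - 4) for all m ≥ 1.
Base step (m = 1): S(1) = 8, and the closed form gives 8. They agree.
Inductive step: assume the claim holds for m = p, so S(p) = p(-p^4 + 2p^3 - 2p^2 + 5p + 4).
Then S(p+1) = S(p) + (-5p^4 - 2p^3 - 4p^2 + 7p + 8) = (p(-p^4 + 2p^3 - 2p^2 + 5p + 4)) + (-5p^4 - 2p^3 - 4p^2 + 7p + 8).
Simplifying, S(p+1) = -(p + 1)(p^4 + 2p^3 + 2p^2 - 3p - 8) = -(p+1)((p+1)^4 - 2(p+1)^3 + 2(p+1)^2 - 5(p+1) - 4),
which is the closed form with m = p+1.
Hence, by induction on m, the claim holds for every m ≥ 1.

S(m) = -m(m^4 - 2m^3 + 2m^2 - 5m - 4)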